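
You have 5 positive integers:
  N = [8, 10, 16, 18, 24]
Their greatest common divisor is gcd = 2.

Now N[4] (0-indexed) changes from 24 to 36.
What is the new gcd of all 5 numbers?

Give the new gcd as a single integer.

Answer: 2

Derivation:
Numbers: [8, 10, 16, 18, 24], gcd = 2
Change: index 4, 24 -> 36
gcd of the OTHER numbers (without index 4): gcd([8, 10, 16, 18]) = 2
New gcd = gcd(g_others, new_val) = gcd(2, 36) = 2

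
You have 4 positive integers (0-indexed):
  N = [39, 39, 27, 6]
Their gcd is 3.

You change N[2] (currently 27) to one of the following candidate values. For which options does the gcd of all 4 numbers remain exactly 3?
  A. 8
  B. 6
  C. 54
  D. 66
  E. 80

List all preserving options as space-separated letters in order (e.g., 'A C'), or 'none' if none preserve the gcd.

Old gcd = 3; gcd of others (without N[2]) = 3
New gcd for candidate v: gcd(3, v). Preserves old gcd iff gcd(3, v) = 3.
  Option A: v=8, gcd(3,8)=1 -> changes
  Option B: v=6, gcd(3,6)=3 -> preserves
  Option C: v=54, gcd(3,54)=3 -> preserves
  Option D: v=66, gcd(3,66)=3 -> preserves
  Option E: v=80, gcd(3,80)=1 -> changes

Answer: B C D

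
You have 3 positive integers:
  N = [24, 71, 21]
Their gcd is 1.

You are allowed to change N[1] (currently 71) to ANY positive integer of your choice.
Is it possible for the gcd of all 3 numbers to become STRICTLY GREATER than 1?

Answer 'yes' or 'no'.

Current gcd = 1
gcd of all OTHER numbers (without N[1]=71): gcd([24, 21]) = 3
The new gcd after any change is gcd(3, new_value).
This can be at most 3.
Since 3 > old gcd 1, the gcd CAN increase (e.g., set N[1] = 3).

Answer: yes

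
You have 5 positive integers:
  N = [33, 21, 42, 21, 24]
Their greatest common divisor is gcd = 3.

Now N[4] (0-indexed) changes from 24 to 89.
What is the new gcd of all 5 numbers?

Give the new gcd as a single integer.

Answer: 1

Derivation:
Numbers: [33, 21, 42, 21, 24], gcd = 3
Change: index 4, 24 -> 89
gcd of the OTHER numbers (without index 4): gcd([33, 21, 42, 21]) = 3
New gcd = gcd(g_others, new_val) = gcd(3, 89) = 1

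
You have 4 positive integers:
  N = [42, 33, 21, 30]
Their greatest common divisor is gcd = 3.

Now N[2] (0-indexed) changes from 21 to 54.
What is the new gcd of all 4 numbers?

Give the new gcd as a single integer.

Numbers: [42, 33, 21, 30], gcd = 3
Change: index 2, 21 -> 54
gcd of the OTHER numbers (without index 2): gcd([42, 33, 30]) = 3
New gcd = gcd(g_others, new_val) = gcd(3, 54) = 3

Answer: 3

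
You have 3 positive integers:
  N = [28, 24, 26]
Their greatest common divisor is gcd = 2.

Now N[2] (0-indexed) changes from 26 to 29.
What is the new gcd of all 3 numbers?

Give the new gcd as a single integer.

Answer: 1

Derivation:
Numbers: [28, 24, 26], gcd = 2
Change: index 2, 26 -> 29
gcd of the OTHER numbers (without index 2): gcd([28, 24]) = 4
New gcd = gcd(g_others, new_val) = gcd(4, 29) = 1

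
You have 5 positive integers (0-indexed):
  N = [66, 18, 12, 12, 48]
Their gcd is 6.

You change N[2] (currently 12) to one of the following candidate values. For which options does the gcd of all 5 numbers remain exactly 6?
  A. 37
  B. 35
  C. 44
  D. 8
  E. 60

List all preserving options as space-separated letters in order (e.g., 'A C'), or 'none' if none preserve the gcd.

Old gcd = 6; gcd of others (without N[2]) = 6
New gcd for candidate v: gcd(6, v). Preserves old gcd iff gcd(6, v) = 6.
  Option A: v=37, gcd(6,37)=1 -> changes
  Option B: v=35, gcd(6,35)=1 -> changes
  Option C: v=44, gcd(6,44)=2 -> changes
  Option D: v=8, gcd(6,8)=2 -> changes
  Option E: v=60, gcd(6,60)=6 -> preserves

Answer: E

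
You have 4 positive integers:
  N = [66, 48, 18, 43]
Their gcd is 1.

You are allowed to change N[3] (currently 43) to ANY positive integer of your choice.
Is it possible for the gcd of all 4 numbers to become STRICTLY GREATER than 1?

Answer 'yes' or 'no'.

Current gcd = 1
gcd of all OTHER numbers (without N[3]=43): gcd([66, 48, 18]) = 6
The new gcd after any change is gcd(6, new_value).
This can be at most 6.
Since 6 > old gcd 1, the gcd CAN increase (e.g., set N[3] = 6).

Answer: yes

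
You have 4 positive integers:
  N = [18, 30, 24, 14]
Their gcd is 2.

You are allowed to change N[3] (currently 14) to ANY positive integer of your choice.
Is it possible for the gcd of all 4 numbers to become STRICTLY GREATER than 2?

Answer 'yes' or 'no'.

Current gcd = 2
gcd of all OTHER numbers (without N[3]=14): gcd([18, 30, 24]) = 6
The new gcd after any change is gcd(6, new_value).
This can be at most 6.
Since 6 > old gcd 2, the gcd CAN increase (e.g., set N[3] = 6).

Answer: yes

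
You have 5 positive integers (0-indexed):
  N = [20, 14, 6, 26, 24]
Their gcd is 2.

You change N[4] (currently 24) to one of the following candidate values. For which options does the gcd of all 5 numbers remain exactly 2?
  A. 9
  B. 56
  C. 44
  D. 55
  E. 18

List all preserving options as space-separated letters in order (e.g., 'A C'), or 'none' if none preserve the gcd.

Answer: B C E

Derivation:
Old gcd = 2; gcd of others (without N[4]) = 2
New gcd for candidate v: gcd(2, v). Preserves old gcd iff gcd(2, v) = 2.
  Option A: v=9, gcd(2,9)=1 -> changes
  Option B: v=56, gcd(2,56)=2 -> preserves
  Option C: v=44, gcd(2,44)=2 -> preserves
  Option D: v=55, gcd(2,55)=1 -> changes
  Option E: v=18, gcd(2,18)=2 -> preserves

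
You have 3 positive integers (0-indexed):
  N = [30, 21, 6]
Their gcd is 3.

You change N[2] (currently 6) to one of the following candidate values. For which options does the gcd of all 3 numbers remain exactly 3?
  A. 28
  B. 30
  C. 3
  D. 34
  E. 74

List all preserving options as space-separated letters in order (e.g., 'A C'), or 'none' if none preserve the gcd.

Answer: B C

Derivation:
Old gcd = 3; gcd of others (without N[2]) = 3
New gcd for candidate v: gcd(3, v). Preserves old gcd iff gcd(3, v) = 3.
  Option A: v=28, gcd(3,28)=1 -> changes
  Option B: v=30, gcd(3,30)=3 -> preserves
  Option C: v=3, gcd(3,3)=3 -> preserves
  Option D: v=34, gcd(3,34)=1 -> changes
  Option E: v=74, gcd(3,74)=1 -> changes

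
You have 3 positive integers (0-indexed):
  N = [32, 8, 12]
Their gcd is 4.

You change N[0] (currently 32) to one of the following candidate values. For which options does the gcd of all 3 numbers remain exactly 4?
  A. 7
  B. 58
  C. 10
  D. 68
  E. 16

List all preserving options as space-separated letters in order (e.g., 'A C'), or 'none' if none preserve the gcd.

Old gcd = 4; gcd of others (without N[0]) = 4
New gcd for candidate v: gcd(4, v). Preserves old gcd iff gcd(4, v) = 4.
  Option A: v=7, gcd(4,7)=1 -> changes
  Option B: v=58, gcd(4,58)=2 -> changes
  Option C: v=10, gcd(4,10)=2 -> changes
  Option D: v=68, gcd(4,68)=4 -> preserves
  Option E: v=16, gcd(4,16)=4 -> preserves

Answer: D E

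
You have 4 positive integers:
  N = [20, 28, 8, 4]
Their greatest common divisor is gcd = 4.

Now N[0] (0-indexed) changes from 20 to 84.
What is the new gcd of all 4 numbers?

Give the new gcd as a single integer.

Numbers: [20, 28, 8, 4], gcd = 4
Change: index 0, 20 -> 84
gcd of the OTHER numbers (without index 0): gcd([28, 8, 4]) = 4
New gcd = gcd(g_others, new_val) = gcd(4, 84) = 4

Answer: 4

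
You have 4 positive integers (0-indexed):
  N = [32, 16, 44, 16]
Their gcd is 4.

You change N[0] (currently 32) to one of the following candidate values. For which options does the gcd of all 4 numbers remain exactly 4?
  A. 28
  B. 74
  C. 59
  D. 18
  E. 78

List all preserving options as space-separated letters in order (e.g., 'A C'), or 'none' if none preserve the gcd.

Answer: A

Derivation:
Old gcd = 4; gcd of others (without N[0]) = 4
New gcd for candidate v: gcd(4, v). Preserves old gcd iff gcd(4, v) = 4.
  Option A: v=28, gcd(4,28)=4 -> preserves
  Option B: v=74, gcd(4,74)=2 -> changes
  Option C: v=59, gcd(4,59)=1 -> changes
  Option D: v=18, gcd(4,18)=2 -> changes
  Option E: v=78, gcd(4,78)=2 -> changes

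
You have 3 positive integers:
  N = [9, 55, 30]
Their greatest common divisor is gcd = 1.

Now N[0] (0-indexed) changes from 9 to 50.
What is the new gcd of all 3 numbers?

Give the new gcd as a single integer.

Numbers: [9, 55, 30], gcd = 1
Change: index 0, 9 -> 50
gcd of the OTHER numbers (without index 0): gcd([55, 30]) = 5
New gcd = gcd(g_others, new_val) = gcd(5, 50) = 5

Answer: 5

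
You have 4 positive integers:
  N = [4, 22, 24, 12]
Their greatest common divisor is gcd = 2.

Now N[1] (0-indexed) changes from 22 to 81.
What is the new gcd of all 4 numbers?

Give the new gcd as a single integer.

Answer: 1

Derivation:
Numbers: [4, 22, 24, 12], gcd = 2
Change: index 1, 22 -> 81
gcd of the OTHER numbers (without index 1): gcd([4, 24, 12]) = 4
New gcd = gcd(g_others, new_val) = gcd(4, 81) = 1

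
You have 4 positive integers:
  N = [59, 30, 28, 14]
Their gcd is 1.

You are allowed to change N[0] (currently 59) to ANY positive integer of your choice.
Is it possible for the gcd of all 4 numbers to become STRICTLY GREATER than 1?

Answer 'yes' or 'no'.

Answer: yes

Derivation:
Current gcd = 1
gcd of all OTHER numbers (without N[0]=59): gcd([30, 28, 14]) = 2
The new gcd after any change is gcd(2, new_value).
This can be at most 2.
Since 2 > old gcd 1, the gcd CAN increase (e.g., set N[0] = 2).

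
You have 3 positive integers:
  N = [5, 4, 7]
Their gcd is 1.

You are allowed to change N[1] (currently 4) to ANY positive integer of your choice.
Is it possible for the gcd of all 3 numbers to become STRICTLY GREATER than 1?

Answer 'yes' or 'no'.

Answer: no

Derivation:
Current gcd = 1
gcd of all OTHER numbers (without N[1]=4): gcd([5, 7]) = 1
The new gcd after any change is gcd(1, new_value).
This can be at most 1.
Since 1 = old gcd 1, the gcd can only stay the same or decrease.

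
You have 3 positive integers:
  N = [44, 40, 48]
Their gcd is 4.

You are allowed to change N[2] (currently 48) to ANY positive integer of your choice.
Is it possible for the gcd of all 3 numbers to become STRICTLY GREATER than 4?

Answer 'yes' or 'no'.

Answer: no

Derivation:
Current gcd = 4
gcd of all OTHER numbers (without N[2]=48): gcd([44, 40]) = 4
The new gcd after any change is gcd(4, new_value).
This can be at most 4.
Since 4 = old gcd 4, the gcd can only stay the same or decrease.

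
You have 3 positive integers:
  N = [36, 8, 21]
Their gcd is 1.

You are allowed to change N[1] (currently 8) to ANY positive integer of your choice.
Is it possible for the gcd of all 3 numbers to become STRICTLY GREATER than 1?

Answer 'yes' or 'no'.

Current gcd = 1
gcd of all OTHER numbers (without N[1]=8): gcd([36, 21]) = 3
The new gcd after any change is gcd(3, new_value).
This can be at most 3.
Since 3 > old gcd 1, the gcd CAN increase (e.g., set N[1] = 3).

Answer: yes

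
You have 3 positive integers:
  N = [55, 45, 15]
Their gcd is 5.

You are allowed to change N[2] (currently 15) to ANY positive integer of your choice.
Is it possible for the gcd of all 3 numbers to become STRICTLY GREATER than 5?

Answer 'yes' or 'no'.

Current gcd = 5
gcd of all OTHER numbers (without N[2]=15): gcd([55, 45]) = 5
The new gcd after any change is gcd(5, new_value).
This can be at most 5.
Since 5 = old gcd 5, the gcd can only stay the same or decrease.

Answer: no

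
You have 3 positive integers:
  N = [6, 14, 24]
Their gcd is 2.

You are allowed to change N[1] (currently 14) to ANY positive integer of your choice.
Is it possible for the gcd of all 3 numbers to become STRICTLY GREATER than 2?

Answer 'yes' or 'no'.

Answer: yes

Derivation:
Current gcd = 2
gcd of all OTHER numbers (without N[1]=14): gcd([6, 24]) = 6
The new gcd after any change is gcd(6, new_value).
This can be at most 6.
Since 6 > old gcd 2, the gcd CAN increase (e.g., set N[1] = 6).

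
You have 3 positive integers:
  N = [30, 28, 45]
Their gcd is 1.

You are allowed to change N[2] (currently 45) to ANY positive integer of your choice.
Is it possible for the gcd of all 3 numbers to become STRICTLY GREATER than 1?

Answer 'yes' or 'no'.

Answer: yes

Derivation:
Current gcd = 1
gcd of all OTHER numbers (without N[2]=45): gcd([30, 28]) = 2
The new gcd after any change is gcd(2, new_value).
This can be at most 2.
Since 2 > old gcd 1, the gcd CAN increase (e.g., set N[2] = 2).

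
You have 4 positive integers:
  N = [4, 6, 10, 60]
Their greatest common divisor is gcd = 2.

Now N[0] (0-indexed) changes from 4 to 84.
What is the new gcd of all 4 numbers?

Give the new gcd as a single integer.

Answer: 2

Derivation:
Numbers: [4, 6, 10, 60], gcd = 2
Change: index 0, 4 -> 84
gcd of the OTHER numbers (without index 0): gcd([6, 10, 60]) = 2
New gcd = gcd(g_others, new_val) = gcd(2, 84) = 2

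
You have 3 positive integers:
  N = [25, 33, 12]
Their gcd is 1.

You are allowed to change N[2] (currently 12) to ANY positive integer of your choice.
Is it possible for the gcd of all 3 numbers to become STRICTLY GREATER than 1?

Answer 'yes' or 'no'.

Answer: no

Derivation:
Current gcd = 1
gcd of all OTHER numbers (without N[2]=12): gcd([25, 33]) = 1
The new gcd after any change is gcd(1, new_value).
This can be at most 1.
Since 1 = old gcd 1, the gcd can only stay the same or decrease.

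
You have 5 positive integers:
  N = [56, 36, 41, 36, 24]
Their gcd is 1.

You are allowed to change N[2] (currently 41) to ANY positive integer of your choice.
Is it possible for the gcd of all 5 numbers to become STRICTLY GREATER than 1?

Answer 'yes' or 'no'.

Current gcd = 1
gcd of all OTHER numbers (without N[2]=41): gcd([56, 36, 36, 24]) = 4
The new gcd after any change is gcd(4, new_value).
This can be at most 4.
Since 4 > old gcd 1, the gcd CAN increase (e.g., set N[2] = 4).

Answer: yes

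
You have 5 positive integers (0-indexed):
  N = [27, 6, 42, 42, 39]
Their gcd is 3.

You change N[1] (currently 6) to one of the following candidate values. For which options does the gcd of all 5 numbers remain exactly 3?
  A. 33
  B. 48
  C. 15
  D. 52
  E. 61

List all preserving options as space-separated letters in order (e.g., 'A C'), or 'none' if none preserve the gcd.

Answer: A B C

Derivation:
Old gcd = 3; gcd of others (without N[1]) = 3
New gcd for candidate v: gcd(3, v). Preserves old gcd iff gcd(3, v) = 3.
  Option A: v=33, gcd(3,33)=3 -> preserves
  Option B: v=48, gcd(3,48)=3 -> preserves
  Option C: v=15, gcd(3,15)=3 -> preserves
  Option D: v=52, gcd(3,52)=1 -> changes
  Option E: v=61, gcd(3,61)=1 -> changes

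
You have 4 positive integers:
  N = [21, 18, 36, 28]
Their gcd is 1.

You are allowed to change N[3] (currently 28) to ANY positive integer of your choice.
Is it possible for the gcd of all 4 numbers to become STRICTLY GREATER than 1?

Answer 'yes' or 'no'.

Answer: yes

Derivation:
Current gcd = 1
gcd of all OTHER numbers (without N[3]=28): gcd([21, 18, 36]) = 3
The new gcd after any change is gcd(3, new_value).
This can be at most 3.
Since 3 > old gcd 1, the gcd CAN increase (e.g., set N[3] = 3).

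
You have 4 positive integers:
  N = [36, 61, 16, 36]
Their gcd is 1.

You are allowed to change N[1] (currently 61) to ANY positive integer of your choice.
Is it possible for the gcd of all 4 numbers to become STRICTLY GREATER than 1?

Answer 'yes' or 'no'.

Current gcd = 1
gcd of all OTHER numbers (without N[1]=61): gcd([36, 16, 36]) = 4
The new gcd after any change is gcd(4, new_value).
This can be at most 4.
Since 4 > old gcd 1, the gcd CAN increase (e.g., set N[1] = 4).

Answer: yes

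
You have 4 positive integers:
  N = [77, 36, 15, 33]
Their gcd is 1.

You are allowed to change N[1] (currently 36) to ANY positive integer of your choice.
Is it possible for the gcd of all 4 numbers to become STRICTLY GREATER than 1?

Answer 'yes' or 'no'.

Answer: no

Derivation:
Current gcd = 1
gcd of all OTHER numbers (without N[1]=36): gcd([77, 15, 33]) = 1
The new gcd after any change is gcd(1, new_value).
This can be at most 1.
Since 1 = old gcd 1, the gcd can only stay the same or decrease.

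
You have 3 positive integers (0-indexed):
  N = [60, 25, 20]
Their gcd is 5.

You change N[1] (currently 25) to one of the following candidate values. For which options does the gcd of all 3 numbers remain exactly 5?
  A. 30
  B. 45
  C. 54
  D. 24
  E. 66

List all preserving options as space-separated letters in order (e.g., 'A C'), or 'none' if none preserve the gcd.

Answer: B

Derivation:
Old gcd = 5; gcd of others (without N[1]) = 20
New gcd for candidate v: gcd(20, v). Preserves old gcd iff gcd(20, v) = 5.
  Option A: v=30, gcd(20,30)=10 -> changes
  Option B: v=45, gcd(20,45)=5 -> preserves
  Option C: v=54, gcd(20,54)=2 -> changes
  Option D: v=24, gcd(20,24)=4 -> changes
  Option E: v=66, gcd(20,66)=2 -> changes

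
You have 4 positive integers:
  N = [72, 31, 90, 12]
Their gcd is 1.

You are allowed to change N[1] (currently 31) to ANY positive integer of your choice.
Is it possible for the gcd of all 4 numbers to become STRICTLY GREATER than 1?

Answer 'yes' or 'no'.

Answer: yes

Derivation:
Current gcd = 1
gcd of all OTHER numbers (without N[1]=31): gcd([72, 90, 12]) = 6
The new gcd after any change is gcd(6, new_value).
This can be at most 6.
Since 6 > old gcd 1, the gcd CAN increase (e.g., set N[1] = 6).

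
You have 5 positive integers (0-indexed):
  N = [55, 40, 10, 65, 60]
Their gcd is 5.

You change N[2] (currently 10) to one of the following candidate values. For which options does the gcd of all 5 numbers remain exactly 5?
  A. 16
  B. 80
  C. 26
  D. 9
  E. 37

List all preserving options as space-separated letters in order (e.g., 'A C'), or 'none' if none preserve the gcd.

Answer: B

Derivation:
Old gcd = 5; gcd of others (without N[2]) = 5
New gcd for candidate v: gcd(5, v). Preserves old gcd iff gcd(5, v) = 5.
  Option A: v=16, gcd(5,16)=1 -> changes
  Option B: v=80, gcd(5,80)=5 -> preserves
  Option C: v=26, gcd(5,26)=1 -> changes
  Option D: v=9, gcd(5,9)=1 -> changes
  Option E: v=37, gcd(5,37)=1 -> changes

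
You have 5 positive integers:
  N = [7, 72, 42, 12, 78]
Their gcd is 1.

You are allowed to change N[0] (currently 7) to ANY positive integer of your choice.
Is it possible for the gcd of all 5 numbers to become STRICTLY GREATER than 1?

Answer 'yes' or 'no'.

Answer: yes

Derivation:
Current gcd = 1
gcd of all OTHER numbers (without N[0]=7): gcd([72, 42, 12, 78]) = 6
The new gcd after any change is gcd(6, new_value).
This can be at most 6.
Since 6 > old gcd 1, the gcd CAN increase (e.g., set N[0] = 6).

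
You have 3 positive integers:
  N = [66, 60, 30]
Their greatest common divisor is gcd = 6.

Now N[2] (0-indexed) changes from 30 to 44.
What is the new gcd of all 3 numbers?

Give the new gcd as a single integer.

Numbers: [66, 60, 30], gcd = 6
Change: index 2, 30 -> 44
gcd of the OTHER numbers (without index 2): gcd([66, 60]) = 6
New gcd = gcd(g_others, new_val) = gcd(6, 44) = 2

Answer: 2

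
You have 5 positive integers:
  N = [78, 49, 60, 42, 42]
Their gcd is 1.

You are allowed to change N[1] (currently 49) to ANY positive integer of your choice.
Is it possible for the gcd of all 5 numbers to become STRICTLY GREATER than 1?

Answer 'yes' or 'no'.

Answer: yes

Derivation:
Current gcd = 1
gcd of all OTHER numbers (without N[1]=49): gcd([78, 60, 42, 42]) = 6
The new gcd after any change is gcd(6, new_value).
This can be at most 6.
Since 6 > old gcd 1, the gcd CAN increase (e.g., set N[1] = 6).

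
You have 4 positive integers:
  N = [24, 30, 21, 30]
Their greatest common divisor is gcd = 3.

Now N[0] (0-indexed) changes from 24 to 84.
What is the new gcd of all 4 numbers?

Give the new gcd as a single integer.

Numbers: [24, 30, 21, 30], gcd = 3
Change: index 0, 24 -> 84
gcd of the OTHER numbers (without index 0): gcd([30, 21, 30]) = 3
New gcd = gcd(g_others, new_val) = gcd(3, 84) = 3

Answer: 3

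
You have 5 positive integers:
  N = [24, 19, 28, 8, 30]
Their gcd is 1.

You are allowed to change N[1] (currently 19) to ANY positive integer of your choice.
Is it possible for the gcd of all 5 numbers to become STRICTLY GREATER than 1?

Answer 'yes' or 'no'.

Current gcd = 1
gcd of all OTHER numbers (without N[1]=19): gcd([24, 28, 8, 30]) = 2
The new gcd after any change is gcd(2, new_value).
This can be at most 2.
Since 2 > old gcd 1, the gcd CAN increase (e.g., set N[1] = 2).

Answer: yes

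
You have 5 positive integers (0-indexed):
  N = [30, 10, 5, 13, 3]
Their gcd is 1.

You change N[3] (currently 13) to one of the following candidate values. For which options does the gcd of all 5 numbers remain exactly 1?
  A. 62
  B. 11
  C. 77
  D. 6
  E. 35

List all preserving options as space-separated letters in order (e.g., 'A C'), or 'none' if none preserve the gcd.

Answer: A B C D E

Derivation:
Old gcd = 1; gcd of others (without N[3]) = 1
New gcd for candidate v: gcd(1, v). Preserves old gcd iff gcd(1, v) = 1.
  Option A: v=62, gcd(1,62)=1 -> preserves
  Option B: v=11, gcd(1,11)=1 -> preserves
  Option C: v=77, gcd(1,77)=1 -> preserves
  Option D: v=6, gcd(1,6)=1 -> preserves
  Option E: v=35, gcd(1,35)=1 -> preserves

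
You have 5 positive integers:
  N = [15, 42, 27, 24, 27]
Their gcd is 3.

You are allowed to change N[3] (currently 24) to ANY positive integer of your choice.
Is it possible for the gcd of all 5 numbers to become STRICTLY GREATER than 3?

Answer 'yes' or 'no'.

Current gcd = 3
gcd of all OTHER numbers (without N[3]=24): gcd([15, 42, 27, 27]) = 3
The new gcd after any change is gcd(3, new_value).
This can be at most 3.
Since 3 = old gcd 3, the gcd can only stay the same or decrease.

Answer: no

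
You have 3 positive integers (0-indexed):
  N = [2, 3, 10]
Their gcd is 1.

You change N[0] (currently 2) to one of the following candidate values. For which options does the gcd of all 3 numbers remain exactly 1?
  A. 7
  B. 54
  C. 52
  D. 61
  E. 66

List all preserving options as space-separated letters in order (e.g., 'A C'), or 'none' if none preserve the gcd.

Old gcd = 1; gcd of others (without N[0]) = 1
New gcd for candidate v: gcd(1, v). Preserves old gcd iff gcd(1, v) = 1.
  Option A: v=7, gcd(1,7)=1 -> preserves
  Option B: v=54, gcd(1,54)=1 -> preserves
  Option C: v=52, gcd(1,52)=1 -> preserves
  Option D: v=61, gcd(1,61)=1 -> preserves
  Option E: v=66, gcd(1,66)=1 -> preserves

Answer: A B C D E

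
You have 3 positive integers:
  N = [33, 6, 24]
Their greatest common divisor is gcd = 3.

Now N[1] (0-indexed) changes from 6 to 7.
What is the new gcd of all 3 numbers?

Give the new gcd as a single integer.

Numbers: [33, 6, 24], gcd = 3
Change: index 1, 6 -> 7
gcd of the OTHER numbers (without index 1): gcd([33, 24]) = 3
New gcd = gcd(g_others, new_val) = gcd(3, 7) = 1

Answer: 1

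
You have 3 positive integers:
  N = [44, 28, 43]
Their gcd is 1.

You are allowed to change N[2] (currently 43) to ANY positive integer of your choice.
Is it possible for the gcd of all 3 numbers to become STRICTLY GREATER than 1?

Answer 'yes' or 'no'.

Current gcd = 1
gcd of all OTHER numbers (without N[2]=43): gcd([44, 28]) = 4
The new gcd after any change is gcd(4, new_value).
This can be at most 4.
Since 4 > old gcd 1, the gcd CAN increase (e.g., set N[2] = 4).

Answer: yes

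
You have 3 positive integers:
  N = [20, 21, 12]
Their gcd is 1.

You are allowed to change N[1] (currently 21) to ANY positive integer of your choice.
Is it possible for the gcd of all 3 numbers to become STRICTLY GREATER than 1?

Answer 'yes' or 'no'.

Current gcd = 1
gcd of all OTHER numbers (without N[1]=21): gcd([20, 12]) = 4
The new gcd after any change is gcd(4, new_value).
This can be at most 4.
Since 4 > old gcd 1, the gcd CAN increase (e.g., set N[1] = 4).

Answer: yes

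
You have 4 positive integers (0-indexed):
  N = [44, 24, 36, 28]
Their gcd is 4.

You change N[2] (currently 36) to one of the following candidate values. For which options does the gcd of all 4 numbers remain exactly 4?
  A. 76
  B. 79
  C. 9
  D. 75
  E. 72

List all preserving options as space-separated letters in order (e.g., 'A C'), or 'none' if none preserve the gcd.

Answer: A E

Derivation:
Old gcd = 4; gcd of others (without N[2]) = 4
New gcd for candidate v: gcd(4, v). Preserves old gcd iff gcd(4, v) = 4.
  Option A: v=76, gcd(4,76)=4 -> preserves
  Option B: v=79, gcd(4,79)=1 -> changes
  Option C: v=9, gcd(4,9)=1 -> changes
  Option D: v=75, gcd(4,75)=1 -> changes
  Option E: v=72, gcd(4,72)=4 -> preserves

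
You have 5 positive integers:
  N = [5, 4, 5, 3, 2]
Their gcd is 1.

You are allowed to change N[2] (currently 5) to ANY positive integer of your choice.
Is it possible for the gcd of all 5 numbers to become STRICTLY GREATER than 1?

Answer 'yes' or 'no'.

Answer: no

Derivation:
Current gcd = 1
gcd of all OTHER numbers (without N[2]=5): gcd([5, 4, 3, 2]) = 1
The new gcd after any change is gcd(1, new_value).
This can be at most 1.
Since 1 = old gcd 1, the gcd can only stay the same or decrease.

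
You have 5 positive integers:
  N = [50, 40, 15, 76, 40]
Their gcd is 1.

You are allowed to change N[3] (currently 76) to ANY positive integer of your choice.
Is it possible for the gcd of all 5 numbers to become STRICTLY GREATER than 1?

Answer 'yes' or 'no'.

Answer: yes

Derivation:
Current gcd = 1
gcd of all OTHER numbers (without N[3]=76): gcd([50, 40, 15, 40]) = 5
The new gcd after any change is gcd(5, new_value).
This can be at most 5.
Since 5 > old gcd 1, the gcd CAN increase (e.g., set N[3] = 5).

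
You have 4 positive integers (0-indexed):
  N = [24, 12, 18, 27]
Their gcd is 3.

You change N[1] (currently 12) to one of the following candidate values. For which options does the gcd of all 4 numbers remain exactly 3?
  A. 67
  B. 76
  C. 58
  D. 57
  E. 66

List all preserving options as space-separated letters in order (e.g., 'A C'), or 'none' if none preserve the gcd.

Answer: D E

Derivation:
Old gcd = 3; gcd of others (without N[1]) = 3
New gcd for candidate v: gcd(3, v). Preserves old gcd iff gcd(3, v) = 3.
  Option A: v=67, gcd(3,67)=1 -> changes
  Option B: v=76, gcd(3,76)=1 -> changes
  Option C: v=58, gcd(3,58)=1 -> changes
  Option D: v=57, gcd(3,57)=3 -> preserves
  Option E: v=66, gcd(3,66)=3 -> preserves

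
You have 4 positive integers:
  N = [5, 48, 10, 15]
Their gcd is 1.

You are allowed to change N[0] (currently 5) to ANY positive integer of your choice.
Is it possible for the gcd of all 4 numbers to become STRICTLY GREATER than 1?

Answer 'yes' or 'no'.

Current gcd = 1
gcd of all OTHER numbers (without N[0]=5): gcd([48, 10, 15]) = 1
The new gcd after any change is gcd(1, new_value).
This can be at most 1.
Since 1 = old gcd 1, the gcd can only stay the same or decrease.

Answer: no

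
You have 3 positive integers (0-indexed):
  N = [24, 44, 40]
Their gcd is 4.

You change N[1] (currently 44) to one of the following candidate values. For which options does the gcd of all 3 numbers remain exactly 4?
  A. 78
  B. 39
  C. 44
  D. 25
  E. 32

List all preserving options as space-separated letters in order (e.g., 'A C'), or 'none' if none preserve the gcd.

Answer: C

Derivation:
Old gcd = 4; gcd of others (without N[1]) = 8
New gcd for candidate v: gcd(8, v). Preserves old gcd iff gcd(8, v) = 4.
  Option A: v=78, gcd(8,78)=2 -> changes
  Option B: v=39, gcd(8,39)=1 -> changes
  Option C: v=44, gcd(8,44)=4 -> preserves
  Option D: v=25, gcd(8,25)=1 -> changes
  Option E: v=32, gcd(8,32)=8 -> changes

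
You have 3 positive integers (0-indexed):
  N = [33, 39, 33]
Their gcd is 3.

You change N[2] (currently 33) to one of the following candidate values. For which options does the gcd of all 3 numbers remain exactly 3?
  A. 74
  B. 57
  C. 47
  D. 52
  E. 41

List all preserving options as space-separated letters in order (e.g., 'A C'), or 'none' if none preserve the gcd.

Old gcd = 3; gcd of others (without N[2]) = 3
New gcd for candidate v: gcd(3, v). Preserves old gcd iff gcd(3, v) = 3.
  Option A: v=74, gcd(3,74)=1 -> changes
  Option B: v=57, gcd(3,57)=3 -> preserves
  Option C: v=47, gcd(3,47)=1 -> changes
  Option D: v=52, gcd(3,52)=1 -> changes
  Option E: v=41, gcd(3,41)=1 -> changes

Answer: B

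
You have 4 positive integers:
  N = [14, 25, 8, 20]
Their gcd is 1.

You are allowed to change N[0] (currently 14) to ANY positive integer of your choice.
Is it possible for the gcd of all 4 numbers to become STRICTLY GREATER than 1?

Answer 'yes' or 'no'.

Current gcd = 1
gcd of all OTHER numbers (without N[0]=14): gcd([25, 8, 20]) = 1
The new gcd after any change is gcd(1, new_value).
This can be at most 1.
Since 1 = old gcd 1, the gcd can only stay the same or decrease.

Answer: no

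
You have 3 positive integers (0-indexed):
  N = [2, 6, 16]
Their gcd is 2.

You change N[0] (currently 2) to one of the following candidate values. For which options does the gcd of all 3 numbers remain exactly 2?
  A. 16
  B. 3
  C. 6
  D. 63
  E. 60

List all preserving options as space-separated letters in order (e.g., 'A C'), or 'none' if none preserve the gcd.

Answer: A C E

Derivation:
Old gcd = 2; gcd of others (without N[0]) = 2
New gcd for candidate v: gcd(2, v). Preserves old gcd iff gcd(2, v) = 2.
  Option A: v=16, gcd(2,16)=2 -> preserves
  Option B: v=3, gcd(2,3)=1 -> changes
  Option C: v=6, gcd(2,6)=2 -> preserves
  Option D: v=63, gcd(2,63)=1 -> changes
  Option E: v=60, gcd(2,60)=2 -> preserves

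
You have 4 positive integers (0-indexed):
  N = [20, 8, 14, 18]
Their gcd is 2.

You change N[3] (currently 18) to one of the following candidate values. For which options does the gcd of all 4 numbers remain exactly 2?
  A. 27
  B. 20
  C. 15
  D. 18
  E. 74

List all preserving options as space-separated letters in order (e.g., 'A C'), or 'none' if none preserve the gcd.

Old gcd = 2; gcd of others (without N[3]) = 2
New gcd for candidate v: gcd(2, v). Preserves old gcd iff gcd(2, v) = 2.
  Option A: v=27, gcd(2,27)=1 -> changes
  Option B: v=20, gcd(2,20)=2 -> preserves
  Option C: v=15, gcd(2,15)=1 -> changes
  Option D: v=18, gcd(2,18)=2 -> preserves
  Option E: v=74, gcd(2,74)=2 -> preserves

Answer: B D E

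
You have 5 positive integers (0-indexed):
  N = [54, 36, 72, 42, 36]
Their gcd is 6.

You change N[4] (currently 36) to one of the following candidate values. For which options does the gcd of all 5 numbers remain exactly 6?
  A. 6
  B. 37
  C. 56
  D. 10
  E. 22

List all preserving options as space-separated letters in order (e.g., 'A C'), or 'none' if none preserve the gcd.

Old gcd = 6; gcd of others (without N[4]) = 6
New gcd for candidate v: gcd(6, v). Preserves old gcd iff gcd(6, v) = 6.
  Option A: v=6, gcd(6,6)=6 -> preserves
  Option B: v=37, gcd(6,37)=1 -> changes
  Option C: v=56, gcd(6,56)=2 -> changes
  Option D: v=10, gcd(6,10)=2 -> changes
  Option E: v=22, gcd(6,22)=2 -> changes

Answer: A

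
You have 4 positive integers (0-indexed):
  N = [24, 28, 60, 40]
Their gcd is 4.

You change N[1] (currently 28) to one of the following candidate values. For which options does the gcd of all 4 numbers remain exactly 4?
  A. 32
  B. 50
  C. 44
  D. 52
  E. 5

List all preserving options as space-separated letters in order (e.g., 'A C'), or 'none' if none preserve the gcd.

Answer: A C D

Derivation:
Old gcd = 4; gcd of others (without N[1]) = 4
New gcd for candidate v: gcd(4, v). Preserves old gcd iff gcd(4, v) = 4.
  Option A: v=32, gcd(4,32)=4 -> preserves
  Option B: v=50, gcd(4,50)=2 -> changes
  Option C: v=44, gcd(4,44)=4 -> preserves
  Option D: v=52, gcd(4,52)=4 -> preserves
  Option E: v=5, gcd(4,5)=1 -> changes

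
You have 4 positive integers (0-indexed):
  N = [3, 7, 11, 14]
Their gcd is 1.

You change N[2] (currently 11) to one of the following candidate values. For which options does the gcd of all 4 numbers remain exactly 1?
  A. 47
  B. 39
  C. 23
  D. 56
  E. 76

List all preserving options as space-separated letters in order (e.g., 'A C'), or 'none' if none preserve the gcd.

Old gcd = 1; gcd of others (without N[2]) = 1
New gcd for candidate v: gcd(1, v). Preserves old gcd iff gcd(1, v) = 1.
  Option A: v=47, gcd(1,47)=1 -> preserves
  Option B: v=39, gcd(1,39)=1 -> preserves
  Option C: v=23, gcd(1,23)=1 -> preserves
  Option D: v=56, gcd(1,56)=1 -> preserves
  Option E: v=76, gcd(1,76)=1 -> preserves

Answer: A B C D E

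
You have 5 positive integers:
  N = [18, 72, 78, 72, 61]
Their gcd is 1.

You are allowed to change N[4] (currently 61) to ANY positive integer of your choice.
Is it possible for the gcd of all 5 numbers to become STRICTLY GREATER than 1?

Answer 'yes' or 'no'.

Answer: yes

Derivation:
Current gcd = 1
gcd of all OTHER numbers (without N[4]=61): gcd([18, 72, 78, 72]) = 6
The new gcd after any change is gcd(6, new_value).
This can be at most 6.
Since 6 > old gcd 1, the gcd CAN increase (e.g., set N[4] = 6).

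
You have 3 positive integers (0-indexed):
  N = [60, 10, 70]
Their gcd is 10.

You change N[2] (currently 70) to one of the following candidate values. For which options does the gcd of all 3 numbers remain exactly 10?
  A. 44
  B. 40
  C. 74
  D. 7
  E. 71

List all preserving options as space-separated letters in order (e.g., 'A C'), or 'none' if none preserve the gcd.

Old gcd = 10; gcd of others (without N[2]) = 10
New gcd for candidate v: gcd(10, v). Preserves old gcd iff gcd(10, v) = 10.
  Option A: v=44, gcd(10,44)=2 -> changes
  Option B: v=40, gcd(10,40)=10 -> preserves
  Option C: v=74, gcd(10,74)=2 -> changes
  Option D: v=7, gcd(10,7)=1 -> changes
  Option E: v=71, gcd(10,71)=1 -> changes

Answer: B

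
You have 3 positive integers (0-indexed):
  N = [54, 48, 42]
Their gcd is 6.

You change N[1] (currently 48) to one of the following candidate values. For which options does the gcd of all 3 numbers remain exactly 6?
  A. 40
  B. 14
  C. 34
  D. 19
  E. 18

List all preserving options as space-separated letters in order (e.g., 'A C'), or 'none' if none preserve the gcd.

Answer: E

Derivation:
Old gcd = 6; gcd of others (without N[1]) = 6
New gcd for candidate v: gcd(6, v). Preserves old gcd iff gcd(6, v) = 6.
  Option A: v=40, gcd(6,40)=2 -> changes
  Option B: v=14, gcd(6,14)=2 -> changes
  Option C: v=34, gcd(6,34)=2 -> changes
  Option D: v=19, gcd(6,19)=1 -> changes
  Option E: v=18, gcd(6,18)=6 -> preserves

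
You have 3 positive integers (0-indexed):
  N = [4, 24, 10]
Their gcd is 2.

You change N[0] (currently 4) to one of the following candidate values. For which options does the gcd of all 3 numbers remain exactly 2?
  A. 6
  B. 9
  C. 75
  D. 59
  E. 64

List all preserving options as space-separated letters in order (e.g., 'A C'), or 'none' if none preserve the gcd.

Answer: A E

Derivation:
Old gcd = 2; gcd of others (without N[0]) = 2
New gcd for candidate v: gcd(2, v). Preserves old gcd iff gcd(2, v) = 2.
  Option A: v=6, gcd(2,6)=2 -> preserves
  Option B: v=9, gcd(2,9)=1 -> changes
  Option C: v=75, gcd(2,75)=1 -> changes
  Option D: v=59, gcd(2,59)=1 -> changes
  Option E: v=64, gcd(2,64)=2 -> preserves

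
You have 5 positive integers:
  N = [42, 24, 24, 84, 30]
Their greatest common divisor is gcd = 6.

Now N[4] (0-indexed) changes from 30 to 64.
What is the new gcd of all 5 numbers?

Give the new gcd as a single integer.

Numbers: [42, 24, 24, 84, 30], gcd = 6
Change: index 4, 30 -> 64
gcd of the OTHER numbers (without index 4): gcd([42, 24, 24, 84]) = 6
New gcd = gcd(g_others, new_val) = gcd(6, 64) = 2

Answer: 2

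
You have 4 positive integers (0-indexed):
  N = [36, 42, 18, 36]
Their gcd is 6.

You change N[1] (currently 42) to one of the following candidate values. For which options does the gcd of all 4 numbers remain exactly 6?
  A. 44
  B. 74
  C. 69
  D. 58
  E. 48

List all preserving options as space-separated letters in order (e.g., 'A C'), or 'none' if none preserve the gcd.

Old gcd = 6; gcd of others (without N[1]) = 18
New gcd for candidate v: gcd(18, v). Preserves old gcd iff gcd(18, v) = 6.
  Option A: v=44, gcd(18,44)=2 -> changes
  Option B: v=74, gcd(18,74)=2 -> changes
  Option C: v=69, gcd(18,69)=3 -> changes
  Option D: v=58, gcd(18,58)=2 -> changes
  Option E: v=48, gcd(18,48)=6 -> preserves

Answer: E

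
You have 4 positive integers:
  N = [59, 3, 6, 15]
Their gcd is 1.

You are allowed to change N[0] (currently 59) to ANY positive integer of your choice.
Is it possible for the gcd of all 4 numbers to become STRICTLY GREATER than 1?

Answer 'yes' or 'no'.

Current gcd = 1
gcd of all OTHER numbers (without N[0]=59): gcd([3, 6, 15]) = 3
The new gcd after any change is gcd(3, new_value).
This can be at most 3.
Since 3 > old gcd 1, the gcd CAN increase (e.g., set N[0] = 3).

Answer: yes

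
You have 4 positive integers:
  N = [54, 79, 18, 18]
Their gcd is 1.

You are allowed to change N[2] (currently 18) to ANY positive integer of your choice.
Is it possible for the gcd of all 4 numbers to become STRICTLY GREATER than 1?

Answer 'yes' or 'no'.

Answer: no

Derivation:
Current gcd = 1
gcd of all OTHER numbers (without N[2]=18): gcd([54, 79, 18]) = 1
The new gcd after any change is gcd(1, new_value).
This can be at most 1.
Since 1 = old gcd 1, the gcd can only stay the same or decrease.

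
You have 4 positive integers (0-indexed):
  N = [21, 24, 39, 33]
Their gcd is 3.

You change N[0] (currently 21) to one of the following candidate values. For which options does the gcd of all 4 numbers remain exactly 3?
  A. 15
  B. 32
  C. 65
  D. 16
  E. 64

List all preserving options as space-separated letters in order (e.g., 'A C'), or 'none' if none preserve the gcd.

Answer: A

Derivation:
Old gcd = 3; gcd of others (without N[0]) = 3
New gcd for candidate v: gcd(3, v). Preserves old gcd iff gcd(3, v) = 3.
  Option A: v=15, gcd(3,15)=3 -> preserves
  Option B: v=32, gcd(3,32)=1 -> changes
  Option C: v=65, gcd(3,65)=1 -> changes
  Option D: v=16, gcd(3,16)=1 -> changes
  Option E: v=64, gcd(3,64)=1 -> changes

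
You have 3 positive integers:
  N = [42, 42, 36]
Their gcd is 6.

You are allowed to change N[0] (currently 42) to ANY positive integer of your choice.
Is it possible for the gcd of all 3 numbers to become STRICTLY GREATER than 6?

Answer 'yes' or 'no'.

Answer: no

Derivation:
Current gcd = 6
gcd of all OTHER numbers (without N[0]=42): gcd([42, 36]) = 6
The new gcd after any change is gcd(6, new_value).
This can be at most 6.
Since 6 = old gcd 6, the gcd can only stay the same or decrease.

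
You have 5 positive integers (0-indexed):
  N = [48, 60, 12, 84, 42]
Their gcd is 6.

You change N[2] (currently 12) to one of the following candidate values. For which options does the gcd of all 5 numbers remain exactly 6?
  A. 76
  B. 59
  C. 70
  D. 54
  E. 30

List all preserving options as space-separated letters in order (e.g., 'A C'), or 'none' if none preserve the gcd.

Old gcd = 6; gcd of others (without N[2]) = 6
New gcd for candidate v: gcd(6, v). Preserves old gcd iff gcd(6, v) = 6.
  Option A: v=76, gcd(6,76)=2 -> changes
  Option B: v=59, gcd(6,59)=1 -> changes
  Option C: v=70, gcd(6,70)=2 -> changes
  Option D: v=54, gcd(6,54)=6 -> preserves
  Option E: v=30, gcd(6,30)=6 -> preserves

Answer: D E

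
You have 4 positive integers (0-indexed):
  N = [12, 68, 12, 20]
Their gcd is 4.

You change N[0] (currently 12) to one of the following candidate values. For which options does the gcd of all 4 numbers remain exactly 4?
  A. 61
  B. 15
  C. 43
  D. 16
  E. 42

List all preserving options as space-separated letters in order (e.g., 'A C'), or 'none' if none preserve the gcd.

Answer: D

Derivation:
Old gcd = 4; gcd of others (without N[0]) = 4
New gcd for candidate v: gcd(4, v). Preserves old gcd iff gcd(4, v) = 4.
  Option A: v=61, gcd(4,61)=1 -> changes
  Option B: v=15, gcd(4,15)=1 -> changes
  Option C: v=43, gcd(4,43)=1 -> changes
  Option D: v=16, gcd(4,16)=4 -> preserves
  Option E: v=42, gcd(4,42)=2 -> changes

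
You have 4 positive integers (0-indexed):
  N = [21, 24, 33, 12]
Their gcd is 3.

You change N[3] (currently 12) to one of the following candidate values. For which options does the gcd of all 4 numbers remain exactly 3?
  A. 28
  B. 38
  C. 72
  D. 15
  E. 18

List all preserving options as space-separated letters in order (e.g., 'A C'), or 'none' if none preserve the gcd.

Answer: C D E

Derivation:
Old gcd = 3; gcd of others (without N[3]) = 3
New gcd for candidate v: gcd(3, v). Preserves old gcd iff gcd(3, v) = 3.
  Option A: v=28, gcd(3,28)=1 -> changes
  Option B: v=38, gcd(3,38)=1 -> changes
  Option C: v=72, gcd(3,72)=3 -> preserves
  Option D: v=15, gcd(3,15)=3 -> preserves
  Option E: v=18, gcd(3,18)=3 -> preserves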